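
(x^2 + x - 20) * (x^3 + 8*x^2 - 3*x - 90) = x^5 + 9*x^4 - 15*x^3 - 253*x^2 - 30*x + 1800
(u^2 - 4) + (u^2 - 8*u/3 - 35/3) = 2*u^2 - 8*u/3 - 47/3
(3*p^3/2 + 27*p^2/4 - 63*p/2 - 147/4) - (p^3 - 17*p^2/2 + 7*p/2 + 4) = p^3/2 + 61*p^2/4 - 35*p - 163/4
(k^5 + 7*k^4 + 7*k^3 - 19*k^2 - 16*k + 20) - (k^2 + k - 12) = k^5 + 7*k^4 + 7*k^3 - 20*k^2 - 17*k + 32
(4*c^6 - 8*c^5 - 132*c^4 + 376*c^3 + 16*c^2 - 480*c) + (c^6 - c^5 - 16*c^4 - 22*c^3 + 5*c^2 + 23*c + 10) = 5*c^6 - 9*c^5 - 148*c^4 + 354*c^3 + 21*c^2 - 457*c + 10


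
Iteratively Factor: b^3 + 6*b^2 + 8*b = (b)*(b^2 + 6*b + 8) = b*(b + 4)*(b + 2)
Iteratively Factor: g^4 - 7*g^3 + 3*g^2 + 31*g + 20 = (g + 1)*(g^3 - 8*g^2 + 11*g + 20) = (g + 1)^2*(g^2 - 9*g + 20) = (g - 5)*(g + 1)^2*(g - 4)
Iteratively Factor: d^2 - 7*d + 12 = (d - 4)*(d - 3)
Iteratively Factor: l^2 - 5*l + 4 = (l - 1)*(l - 4)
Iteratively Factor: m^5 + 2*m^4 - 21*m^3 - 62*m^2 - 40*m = (m - 5)*(m^4 + 7*m^3 + 14*m^2 + 8*m) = (m - 5)*(m + 4)*(m^3 + 3*m^2 + 2*m) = (m - 5)*(m + 2)*(m + 4)*(m^2 + m) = (m - 5)*(m + 1)*(m + 2)*(m + 4)*(m)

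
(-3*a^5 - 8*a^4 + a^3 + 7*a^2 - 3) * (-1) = 3*a^5 + 8*a^4 - a^3 - 7*a^2 + 3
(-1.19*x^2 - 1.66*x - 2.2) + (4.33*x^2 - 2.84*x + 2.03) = 3.14*x^2 - 4.5*x - 0.17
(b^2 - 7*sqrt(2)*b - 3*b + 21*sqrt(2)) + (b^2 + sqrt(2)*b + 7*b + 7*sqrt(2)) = 2*b^2 - 6*sqrt(2)*b + 4*b + 28*sqrt(2)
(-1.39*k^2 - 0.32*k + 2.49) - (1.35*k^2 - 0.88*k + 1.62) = -2.74*k^2 + 0.56*k + 0.87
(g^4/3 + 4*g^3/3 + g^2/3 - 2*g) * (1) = g^4/3 + 4*g^3/3 + g^2/3 - 2*g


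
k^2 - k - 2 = (k - 2)*(k + 1)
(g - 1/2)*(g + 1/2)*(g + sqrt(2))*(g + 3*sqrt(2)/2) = g^4 + 5*sqrt(2)*g^3/2 + 11*g^2/4 - 5*sqrt(2)*g/8 - 3/4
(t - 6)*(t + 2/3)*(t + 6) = t^3 + 2*t^2/3 - 36*t - 24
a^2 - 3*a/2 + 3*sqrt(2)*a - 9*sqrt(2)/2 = (a - 3/2)*(a + 3*sqrt(2))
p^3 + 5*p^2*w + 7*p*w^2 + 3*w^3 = (p + w)^2*(p + 3*w)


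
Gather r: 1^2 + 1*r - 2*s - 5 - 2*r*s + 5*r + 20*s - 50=r*(6 - 2*s) + 18*s - 54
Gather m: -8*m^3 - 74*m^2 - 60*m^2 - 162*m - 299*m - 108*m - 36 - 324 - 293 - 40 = -8*m^3 - 134*m^2 - 569*m - 693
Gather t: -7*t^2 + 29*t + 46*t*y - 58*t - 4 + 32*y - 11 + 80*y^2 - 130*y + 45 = -7*t^2 + t*(46*y - 29) + 80*y^2 - 98*y + 30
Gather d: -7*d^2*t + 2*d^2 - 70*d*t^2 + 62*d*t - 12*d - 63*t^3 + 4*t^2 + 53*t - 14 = d^2*(2 - 7*t) + d*(-70*t^2 + 62*t - 12) - 63*t^3 + 4*t^2 + 53*t - 14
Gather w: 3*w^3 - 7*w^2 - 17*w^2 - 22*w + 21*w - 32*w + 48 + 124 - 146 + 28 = 3*w^3 - 24*w^2 - 33*w + 54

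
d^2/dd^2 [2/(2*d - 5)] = 16/(2*d - 5)^3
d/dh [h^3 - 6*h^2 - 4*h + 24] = 3*h^2 - 12*h - 4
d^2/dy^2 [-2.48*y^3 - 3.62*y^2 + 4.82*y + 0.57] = -14.88*y - 7.24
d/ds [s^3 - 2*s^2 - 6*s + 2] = 3*s^2 - 4*s - 6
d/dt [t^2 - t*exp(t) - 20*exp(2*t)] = -t*exp(t) + 2*t - 40*exp(2*t) - exp(t)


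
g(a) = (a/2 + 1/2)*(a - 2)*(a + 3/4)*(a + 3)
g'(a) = (a/2 + 1/2)*(a - 2)*(a + 3/4) + (a/2 + 1/2)*(a - 2)*(a + 3) + (a/2 + 1/2)*(a + 3/4)*(a + 3) + (a - 2)*(a + 3/4)*(a + 3)/2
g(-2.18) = -2.89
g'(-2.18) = 1.64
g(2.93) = 39.88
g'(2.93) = 70.59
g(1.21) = -7.20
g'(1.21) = 0.47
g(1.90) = -1.88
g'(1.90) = 17.08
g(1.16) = -7.21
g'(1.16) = -0.26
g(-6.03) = 323.09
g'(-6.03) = -272.29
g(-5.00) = 119.00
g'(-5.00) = -134.25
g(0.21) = -3.34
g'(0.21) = -5.41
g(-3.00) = 0.00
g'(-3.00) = -11.25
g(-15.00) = 20349.00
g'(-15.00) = -5774.25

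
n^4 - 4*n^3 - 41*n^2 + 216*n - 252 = (n - 6)*(n - 3)*(n - 2)*(n + 7)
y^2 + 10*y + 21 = (y + 3)*(y + 7)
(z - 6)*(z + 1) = z^2 - 5*z - 6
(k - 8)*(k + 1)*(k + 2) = k^3 - 5*k^2 - 22*k - 16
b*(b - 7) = b^2 - 7*b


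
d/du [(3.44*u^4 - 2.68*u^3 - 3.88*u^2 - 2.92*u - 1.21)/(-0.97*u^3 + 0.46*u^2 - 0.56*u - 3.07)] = (-3.3368*u^6 + 3.1648*u^5 - 10.7756*u^4 - 44.9064*u^3 + 24.6777*u^2 + 24.9364*u + 8.2868)/(0.9409*u^6 - 0.8924*u^5 + 1.298*u^4 + 5.4406*u^3 - 2.5108*u^2 + 3.4384*u + 9.4249)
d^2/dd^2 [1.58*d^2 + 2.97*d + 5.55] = 3.16000000000000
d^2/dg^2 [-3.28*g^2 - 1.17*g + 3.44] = -6.56000000000000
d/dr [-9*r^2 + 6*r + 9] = 6 - 18*r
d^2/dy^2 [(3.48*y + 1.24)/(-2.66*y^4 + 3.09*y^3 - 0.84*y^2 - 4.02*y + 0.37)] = (-295.477056*y^7 + 282.181312*y^6 + 59.74308*y^5 + 85.5226080000001*y^4 - 161.408592*y^3 + 120.26784*y^2 - 23.106744*y - 51.20088)/(18.821096*y^12 - 65.590812*y^11 + 94.02435*y^10 + 14.402331*y^9 - 176.413944*y^8 + 180.74997*y^7 + 51.388065*y^6 - 159.274044*y^5 + 68.60985*y^4 + 56.199249*y^3 - 17.593056*y^2 + 1.651014*y - 0.050653)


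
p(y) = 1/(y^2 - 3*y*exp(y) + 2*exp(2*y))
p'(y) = (3*y*exp(y) - 2*y - 4*exp(2*y) + 3*exp(y))/(y^2 - 3*y*exp(y) + 2*exp(2*y))^2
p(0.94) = 0.15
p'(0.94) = -0.29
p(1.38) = 0.06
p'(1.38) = -0.13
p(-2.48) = 0.15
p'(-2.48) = 0.10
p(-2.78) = 0.12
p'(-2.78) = 0.08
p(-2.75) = 0.12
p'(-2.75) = 0.08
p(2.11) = 0.01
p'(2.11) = -0.03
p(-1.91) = 0.22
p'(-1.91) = 0.16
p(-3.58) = 0.08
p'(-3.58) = 0.04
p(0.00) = 0.50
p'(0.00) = -0.25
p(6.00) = 0.00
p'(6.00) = 0.00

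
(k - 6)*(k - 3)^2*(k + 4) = k^4 - 8*k^3 - 3*k^2 + 126*k - 216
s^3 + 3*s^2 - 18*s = s*(s - 3)*(s + 6)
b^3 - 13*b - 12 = (b - 4)*(b + 1)*(b + 3)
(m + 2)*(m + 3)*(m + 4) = m^3 + 9*m^2 + 26*m + 24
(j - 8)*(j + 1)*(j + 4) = j^3 - 3*j^2 - 36*j - 32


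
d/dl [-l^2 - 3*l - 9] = -2*l - 3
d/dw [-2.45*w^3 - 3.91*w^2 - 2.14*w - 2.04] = -7.35*w^2 - 7.82*w - 2.14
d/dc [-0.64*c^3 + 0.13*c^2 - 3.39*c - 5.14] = -1.92*c^2 + 0.26*c - 3.39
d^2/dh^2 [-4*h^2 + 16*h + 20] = -8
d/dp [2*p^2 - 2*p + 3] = 4*p - 2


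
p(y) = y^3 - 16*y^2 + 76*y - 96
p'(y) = 3*y^2 - 32*y + 76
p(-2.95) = -485.11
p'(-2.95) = 196.51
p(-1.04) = -193.47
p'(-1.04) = 112.52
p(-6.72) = -1632.72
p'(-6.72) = 426.52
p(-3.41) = -580.86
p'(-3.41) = 220.00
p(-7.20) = -1845.89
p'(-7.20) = 461.92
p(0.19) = -82.13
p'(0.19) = 70.03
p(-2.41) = -386.09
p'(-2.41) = 170.54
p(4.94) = 9.54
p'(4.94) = -8.87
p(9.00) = 21.00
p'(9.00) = 31.00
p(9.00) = 21.00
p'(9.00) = 31.00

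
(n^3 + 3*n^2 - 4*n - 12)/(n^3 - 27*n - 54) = (n^2 - 4)/(n^2 - 3*n - 18)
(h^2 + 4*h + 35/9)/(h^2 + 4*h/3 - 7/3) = (h + 5/3)/(h - 1)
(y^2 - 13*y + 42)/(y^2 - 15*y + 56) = (y - 6)/(y - 8)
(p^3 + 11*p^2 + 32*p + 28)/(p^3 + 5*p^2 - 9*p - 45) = (p^3 + 11*p^2 + 32*p + 28)/(p^3 + 5*p^2 - 9*p - 45)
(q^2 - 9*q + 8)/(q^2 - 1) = (q - 8)/(q + 1)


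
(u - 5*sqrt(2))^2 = u^2 - 10*sqrt(2)*u + 50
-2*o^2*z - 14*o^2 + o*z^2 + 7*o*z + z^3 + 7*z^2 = (-o + z)*(2*o + z)*(z + 7)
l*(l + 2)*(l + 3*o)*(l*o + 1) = l^4*o + 3*l^3*o^2 + 2*l^3*o + l^3 + 6*l^2*o^2 + 3*l^2*o + 2*l^2 + 6*l*o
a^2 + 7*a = a*(a + 7)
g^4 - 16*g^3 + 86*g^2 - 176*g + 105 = (g - 7)*(g - 5)*(g - 3)*(g - 1)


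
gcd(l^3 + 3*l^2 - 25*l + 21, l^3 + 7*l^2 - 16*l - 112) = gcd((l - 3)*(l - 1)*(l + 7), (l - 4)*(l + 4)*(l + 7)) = l + 7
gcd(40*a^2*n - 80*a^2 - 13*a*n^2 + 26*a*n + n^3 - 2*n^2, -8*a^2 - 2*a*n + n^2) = 1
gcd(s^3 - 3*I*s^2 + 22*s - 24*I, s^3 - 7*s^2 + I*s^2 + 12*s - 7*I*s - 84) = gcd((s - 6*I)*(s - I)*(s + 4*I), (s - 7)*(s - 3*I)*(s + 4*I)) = s + 4*I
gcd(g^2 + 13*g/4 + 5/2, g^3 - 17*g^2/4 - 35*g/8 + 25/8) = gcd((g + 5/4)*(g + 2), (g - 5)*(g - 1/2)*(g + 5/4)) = g + 5/4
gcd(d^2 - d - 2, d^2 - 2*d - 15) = 1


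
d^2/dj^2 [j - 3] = 0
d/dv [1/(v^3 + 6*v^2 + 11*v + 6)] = (-3*v^2 - 12*v - 11)/(v^3 + 6*v^2 + 11*v + 6)^2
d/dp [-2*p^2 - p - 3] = -4*p - 1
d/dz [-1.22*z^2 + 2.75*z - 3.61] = 2.75 - 2.44*z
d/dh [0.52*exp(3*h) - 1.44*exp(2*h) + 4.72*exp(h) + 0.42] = (1.56*exp(2*h) - 2.88*exp(h) + 4.72)*exp(h)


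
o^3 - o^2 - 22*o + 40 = (o - 4)*(o - 2)*(o + 5)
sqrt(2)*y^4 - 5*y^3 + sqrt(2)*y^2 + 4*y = y*(y - 2*sqrt(2))*(y - sqrt(2))*(sqrt(2)*y + 1)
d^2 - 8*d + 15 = (d - 5)*(d - 3)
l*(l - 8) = l^2 - 8*l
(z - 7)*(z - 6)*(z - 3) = z^3 - 16*z^2 + 81*z - 126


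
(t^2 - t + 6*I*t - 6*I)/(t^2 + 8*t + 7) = (t^2 - t + 6*I*t - 6*I)/(t^2 + 8*t + 7)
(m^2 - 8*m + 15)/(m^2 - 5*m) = (m - 3)/m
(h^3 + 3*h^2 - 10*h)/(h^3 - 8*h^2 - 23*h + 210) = h*(h - 2)/(h^2 - 13*h + 42)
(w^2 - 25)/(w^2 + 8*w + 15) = (w - 5)/(w + 3)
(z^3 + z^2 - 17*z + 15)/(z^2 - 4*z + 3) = z + 5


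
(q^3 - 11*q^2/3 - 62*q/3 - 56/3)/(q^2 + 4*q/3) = q - 5 - 14/q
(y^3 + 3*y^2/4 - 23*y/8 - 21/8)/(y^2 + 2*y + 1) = (y^2 - y/4 - 21/8)/(y + 1)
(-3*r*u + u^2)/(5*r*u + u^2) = (-3*r + u)/(5*r + u)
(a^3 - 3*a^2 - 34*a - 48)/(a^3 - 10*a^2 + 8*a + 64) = (a + 3)/(a - 4)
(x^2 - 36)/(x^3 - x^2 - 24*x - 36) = (x + 6)/(x^2 + 5*x + 6)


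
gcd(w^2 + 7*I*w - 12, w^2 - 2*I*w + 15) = w + 3*I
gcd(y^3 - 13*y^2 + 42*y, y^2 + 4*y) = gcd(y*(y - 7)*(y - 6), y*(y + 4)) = y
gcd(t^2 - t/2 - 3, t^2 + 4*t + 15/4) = t + 3/2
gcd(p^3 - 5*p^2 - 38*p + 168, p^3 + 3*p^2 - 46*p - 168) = p^2 - p - 42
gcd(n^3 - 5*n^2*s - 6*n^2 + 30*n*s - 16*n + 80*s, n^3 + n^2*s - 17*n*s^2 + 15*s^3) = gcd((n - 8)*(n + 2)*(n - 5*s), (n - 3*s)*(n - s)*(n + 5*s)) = 1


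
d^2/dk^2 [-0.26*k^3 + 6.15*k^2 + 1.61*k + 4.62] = 12.3 - 1.56*k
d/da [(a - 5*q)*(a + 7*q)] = 2*a + 2*q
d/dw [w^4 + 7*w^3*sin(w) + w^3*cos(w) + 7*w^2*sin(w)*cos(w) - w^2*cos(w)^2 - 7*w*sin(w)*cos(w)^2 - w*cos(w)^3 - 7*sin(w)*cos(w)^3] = -w^3*sin(w) + 7*w^3*cos(w) + 4*w^3 + 21*w^2*sin(w) + w^2*sin(2*w) + 3*w^2*cos(w) + 7*w^2*cos(2*w) + 3*w*sin(w)/4 + 7*w*sin(2*w) + 3*w*sin(3*w)/4 - 7*w*cos(w)/4 - w*cos(2*w) - 21*w*cos(3*w)/4 - w - 7*sin(w)/4 - 7*sin(3*w)/4 - 3*cos(w)/4 - 7*cos(2*w)^2 - 7*cos(2*w)/2 - cos(3*w)/4 + 7/2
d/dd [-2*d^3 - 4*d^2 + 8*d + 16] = -6*d^2 - 8*d + 8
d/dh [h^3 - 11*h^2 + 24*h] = 3*h^2 - 22*h + 24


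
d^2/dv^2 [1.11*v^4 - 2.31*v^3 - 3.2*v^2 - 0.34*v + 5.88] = 13.32*v^2 - 13.86*v - 6.4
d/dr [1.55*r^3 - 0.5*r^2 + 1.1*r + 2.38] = 4.65*r^2 - 1.0*r + 1.1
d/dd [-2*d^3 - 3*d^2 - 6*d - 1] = -6*d^2 - 6*d - 6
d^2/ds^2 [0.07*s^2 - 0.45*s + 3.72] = 0.140000000000000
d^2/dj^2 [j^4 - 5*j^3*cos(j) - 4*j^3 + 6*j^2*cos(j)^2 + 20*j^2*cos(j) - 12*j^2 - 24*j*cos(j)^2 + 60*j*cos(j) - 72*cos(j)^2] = 5*j^3*cos(j) + 30*j^2*sin(j) - 20*j^2*cos(j) - 12*j^2*cos(2*j) + 12*j^2 - 80*j*sin(j) - 24*j*sin(2*j) - 90*j*cos(j) + 48*j*cos(2*j) - 24*j - 120*sin(j) + 48*sin(2*j) + 40*cos(j) + 150*cos(2*j) - 18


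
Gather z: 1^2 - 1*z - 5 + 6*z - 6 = 5*z - 10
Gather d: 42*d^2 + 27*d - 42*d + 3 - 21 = 42*d^2 - 15*d - 18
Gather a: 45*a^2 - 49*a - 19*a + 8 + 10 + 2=45*a^2 - 68*a + 20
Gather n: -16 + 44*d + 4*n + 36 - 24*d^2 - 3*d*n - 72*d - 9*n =-24*d^2 - 28*d + n*(-3*d - 5) + 20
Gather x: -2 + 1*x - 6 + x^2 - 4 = x^2 + x - 12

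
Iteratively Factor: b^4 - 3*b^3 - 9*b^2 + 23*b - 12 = (b - 4)*(b^3 + b^2 - 5*b + 3) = (b - 4)*(b - 1)*(b^2 + 2*b - 3) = (b - 4)*(b - 1)^2*(b + 3)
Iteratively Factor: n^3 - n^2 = (n)*(n^2 - n) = n*(n - 1)*(n)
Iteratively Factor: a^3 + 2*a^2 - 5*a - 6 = (a + 1)*(a^2 + a - 6) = (a - 2)*(a + 1)*(a + 3)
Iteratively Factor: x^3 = (x)*(x^2) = x^2*(x)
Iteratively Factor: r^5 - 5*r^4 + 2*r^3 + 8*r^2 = (r + 1)*(r^4 - 6*r^3 + 8*r^2) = r*(r + 1)*(r^3 - 6*r^2 + 8*r) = r*(r - 2)*(r + 1)*(r^2 - 4*r) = r^2*(r - 2)*(r + 1)*(r - 4)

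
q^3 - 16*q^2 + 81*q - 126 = (q - 7)*(q - 6)*(q - 3)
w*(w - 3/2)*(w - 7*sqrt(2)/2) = w^3 - 7*sqrt(2)*w^2/2 - 3*w^2/2 + 21*sqrt(2)*w/4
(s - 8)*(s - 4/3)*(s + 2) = s^3 - 22*s^2/3 - 8*s + 64/3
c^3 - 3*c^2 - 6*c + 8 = (c - 4)*(c - 1)*(c + 2)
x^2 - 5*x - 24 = (x - 8)*(x + 3)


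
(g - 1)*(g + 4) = g^2 + 3*g - 4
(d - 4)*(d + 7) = d^2 + 3*d - 28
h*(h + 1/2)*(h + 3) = h^3 + 7*h^2/2 + 3*h/2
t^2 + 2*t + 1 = (t + 1)^2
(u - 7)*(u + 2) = u^2 - 5*u - 14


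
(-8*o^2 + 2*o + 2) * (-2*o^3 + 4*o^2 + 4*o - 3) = 16*o^5 - 36*o^4 - 28*o^3 + 40*o^2 + 2*o - 6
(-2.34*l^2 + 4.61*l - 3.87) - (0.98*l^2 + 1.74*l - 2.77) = -3.32*l^2 + 2.87*l - 1.1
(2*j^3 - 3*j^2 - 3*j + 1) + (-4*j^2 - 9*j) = 2*j^3 - 7*j^2 - 12*j + 1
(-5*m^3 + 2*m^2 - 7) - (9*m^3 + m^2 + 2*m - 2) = -14*m^3 + m^2 - 2*m - 5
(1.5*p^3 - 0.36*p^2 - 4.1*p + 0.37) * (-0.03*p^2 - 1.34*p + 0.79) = -0.045*p^5 - 1.9992*p^4 + 1.7904*p^3 + 5.1985*p^2 - 3.7348*p + 0.2923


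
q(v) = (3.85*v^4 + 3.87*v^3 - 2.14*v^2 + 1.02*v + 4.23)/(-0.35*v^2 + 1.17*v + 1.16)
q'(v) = (0.7*v - 1.17)*(3.85*v^4 + 3.87*v^3 - 2.14*v^2 + 1.02*v + 4.23)/(-0.35*v^2 + 1.17*v + 1.16)^2 + (15.4*v^3 + 11.61*v^2 - 4.28*v + 1.02)/(-0.35*v^2 + 1.17*v + 1.16) = (-2.695*v^5 + 12.159*v^4 + 26.9198*v^3 + 11.3208*v^2 - 2.0038*v - 3.7659)/(0.1225*v^4 - 0.819*v^3 + 0.5569*v^2 + 2.7144*v + 1.3456)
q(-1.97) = -8.91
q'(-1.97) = 16.18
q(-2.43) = -18.09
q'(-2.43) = 23.75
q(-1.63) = -4.35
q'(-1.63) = 10.61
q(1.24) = 9.02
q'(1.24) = 19.40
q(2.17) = 59.14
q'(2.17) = 109.42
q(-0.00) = 3.65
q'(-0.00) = -2.80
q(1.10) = 6.70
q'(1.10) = 13.93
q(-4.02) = -78.22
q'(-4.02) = 52.50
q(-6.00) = -220.73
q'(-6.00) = 91.90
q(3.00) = 266.03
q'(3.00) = 497.29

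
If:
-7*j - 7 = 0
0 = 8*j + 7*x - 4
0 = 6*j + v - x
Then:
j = -1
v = 54/7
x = 12/7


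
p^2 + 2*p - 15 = (p - 3)*(p + 5)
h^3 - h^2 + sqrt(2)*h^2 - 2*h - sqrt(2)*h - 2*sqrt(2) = (h - 2)*(h + 1)*(h + sqrt(2))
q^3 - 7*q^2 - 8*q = q*(q - 8)*(q + 1)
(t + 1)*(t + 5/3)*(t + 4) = t^3 + 20*t^2/3 + 37*t/3 + 20/3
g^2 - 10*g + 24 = (g - 6)*(g - 4)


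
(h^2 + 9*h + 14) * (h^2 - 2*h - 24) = h^4 + 7*h^3 - 28*h^2 - 244*h - 336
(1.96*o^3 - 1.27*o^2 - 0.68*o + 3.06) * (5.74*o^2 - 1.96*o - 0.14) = 11.2504*o^5 - 11.1314*o^4 - 1.6884*o^3 + 19.075*o^2 - 5.9024*o - 0.4284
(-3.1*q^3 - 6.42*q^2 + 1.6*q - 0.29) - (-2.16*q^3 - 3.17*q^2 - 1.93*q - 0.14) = -0.94*q^3 - 3.25*q^2 + 3.53*q - 0.15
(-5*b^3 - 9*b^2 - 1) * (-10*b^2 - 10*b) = 50*b^5 + 140*b^4 + 90*b^3 + 10*b^2 + 10*b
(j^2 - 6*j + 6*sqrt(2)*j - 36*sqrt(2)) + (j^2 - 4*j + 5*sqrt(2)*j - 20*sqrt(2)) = 2*j^2 - 10*j + 11*sqrt(2)*j - 56*sqrt(2)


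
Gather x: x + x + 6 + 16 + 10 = 2*x + 32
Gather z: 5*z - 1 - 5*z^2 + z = -5*z^2 + 6*z - 1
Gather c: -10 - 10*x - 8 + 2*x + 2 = -8*x - 16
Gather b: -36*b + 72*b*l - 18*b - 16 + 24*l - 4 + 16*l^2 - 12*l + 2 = b*(72*l - 54) + 16*l^2 + 12*l - 18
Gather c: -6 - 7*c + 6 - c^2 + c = -c^2 - 6*c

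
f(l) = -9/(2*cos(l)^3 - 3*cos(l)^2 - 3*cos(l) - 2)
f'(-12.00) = 0.61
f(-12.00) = 1.65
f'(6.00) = -0.24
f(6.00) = 1.53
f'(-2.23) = 6.82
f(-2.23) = 5.15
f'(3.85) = 5.42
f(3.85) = 3.87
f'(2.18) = -6.58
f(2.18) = 5.49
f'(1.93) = 0.64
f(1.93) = 6.41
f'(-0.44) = -0.42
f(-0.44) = 1.58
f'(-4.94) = 4.51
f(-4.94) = 3.21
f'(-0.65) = -0.78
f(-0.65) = 1.70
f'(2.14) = -6.10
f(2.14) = 5.74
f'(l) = -9*(6*sin(l)*cos(l)^2 - 6*sin(l)*cos(l) - 3*sin(l))/(2*cos(l)^3 - 3*cos(l)^2 - 3*cos(l) - 2)^2 = 108*(2*cos(l) - cos(2*l))*sin(l)/(3*cos(l) + 3*cos(2*l) - cos(3*l) + 7)^2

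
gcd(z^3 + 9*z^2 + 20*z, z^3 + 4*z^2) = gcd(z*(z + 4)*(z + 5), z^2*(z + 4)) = z^2 + 4*z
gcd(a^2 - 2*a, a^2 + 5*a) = a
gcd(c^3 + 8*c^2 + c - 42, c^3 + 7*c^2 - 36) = c^2 + c - 6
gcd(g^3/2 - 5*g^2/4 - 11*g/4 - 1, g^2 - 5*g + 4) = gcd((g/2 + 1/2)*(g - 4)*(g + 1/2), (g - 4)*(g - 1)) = g - 4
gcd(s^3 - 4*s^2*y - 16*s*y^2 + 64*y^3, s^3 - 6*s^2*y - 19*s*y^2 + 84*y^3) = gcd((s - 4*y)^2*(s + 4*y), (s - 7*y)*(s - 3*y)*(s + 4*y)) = s + 4*y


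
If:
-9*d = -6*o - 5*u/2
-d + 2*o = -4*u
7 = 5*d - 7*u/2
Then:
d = 133/137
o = 469/274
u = -84/137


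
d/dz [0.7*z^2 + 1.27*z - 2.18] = 1.4*z + 1.27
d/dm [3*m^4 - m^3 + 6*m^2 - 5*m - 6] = 12*m^3 - 3*m^2 + 12*m - 5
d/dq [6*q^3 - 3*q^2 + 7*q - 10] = 18*q^2 - 6*q + 7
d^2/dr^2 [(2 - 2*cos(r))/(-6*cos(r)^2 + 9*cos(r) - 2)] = 2*(81*(1 - cos(2*r))^2*cos(r) - 45*(1 - cos(2*r))^2/2 - 541*cos(r)/2 + 21*cos(2*r)/2 + 153*cos(3*r)/2 - 18*cos(5*r) + 405/2)/(9*cos(r) - 3*cos(2*r) - 5)^3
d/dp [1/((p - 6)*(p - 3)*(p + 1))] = (-(p - 6)*(p - 3) - (p - 6)*(p + 1) - (p - 3)*(p + 1))/((p - 6)^2*(p - 3)^2*(p + 1)^2)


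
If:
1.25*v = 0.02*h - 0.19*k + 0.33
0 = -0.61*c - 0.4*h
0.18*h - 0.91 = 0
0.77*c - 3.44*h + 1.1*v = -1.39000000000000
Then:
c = -3.32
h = 5.06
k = -108.70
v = 16.87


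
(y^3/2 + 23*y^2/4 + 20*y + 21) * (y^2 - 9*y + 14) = y^5/2 + 5*y^4/4 - 99*y^3/4 - 157*y^2/2 + 91*y + 294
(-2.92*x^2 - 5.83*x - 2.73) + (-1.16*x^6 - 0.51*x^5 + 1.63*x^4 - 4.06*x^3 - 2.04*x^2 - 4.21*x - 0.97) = -1.16*x^6 - 0.51*x^5 + 1.63*x^4 - 4.06*x^3 - 4.96*x^2 - 10.04*x - 3.7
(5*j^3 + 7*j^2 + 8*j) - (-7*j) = 5*j^3 + 7*j^2 + 15*j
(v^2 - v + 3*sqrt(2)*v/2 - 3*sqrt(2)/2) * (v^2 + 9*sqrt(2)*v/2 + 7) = v^4 - v^3 + 6*sqrt(2)*v^3 - 6*sqrt(2)*v^2 + 41*v^2/2 - 41*v/2 + 21*sqrt(2)*v/2 - 21*sqrt(2)/2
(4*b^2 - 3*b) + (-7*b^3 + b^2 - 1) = -7*b^3 + 5*b^2 - 3*b - 1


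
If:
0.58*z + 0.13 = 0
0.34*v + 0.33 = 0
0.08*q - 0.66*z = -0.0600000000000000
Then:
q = -2.60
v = -0.97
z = -0.22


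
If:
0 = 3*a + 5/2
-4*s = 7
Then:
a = -5/6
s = -7/4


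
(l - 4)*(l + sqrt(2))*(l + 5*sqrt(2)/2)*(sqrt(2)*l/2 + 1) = sqrt(2)*l^4/2 - 2*sqrt(2)*l^3 + 9*l^3/2 - 18*l^2 + 6*sqrt(2)*l^2 - 24*sqrt(2)*l + 5*l - 20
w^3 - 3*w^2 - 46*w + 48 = (w - 8)*(w - 1)*(w + 6)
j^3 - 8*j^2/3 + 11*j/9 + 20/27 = (j - 5/3)*(j - 4/3)*(j + 1/3)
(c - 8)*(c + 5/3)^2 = c^3 - 14*c^2/3 - 215*c/9 - 200/9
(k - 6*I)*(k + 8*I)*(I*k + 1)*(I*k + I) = -k^4 - k^3 - I*k^3 - 50*k^2 - I*k^2 - 50*k + 48*I*k + 48*I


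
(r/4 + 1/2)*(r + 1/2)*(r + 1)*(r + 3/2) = r^4/4 + 5*r^3/4 + 35*r^2/16 + 25*r/16 + 3/8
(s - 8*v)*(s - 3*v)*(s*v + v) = s^3*v - 11*s^2*v^2 + s^2*v + 24*s*v^3 - 11*s*v^2 + 24*v^3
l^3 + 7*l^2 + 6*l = l*(l + 1)*(l + 6)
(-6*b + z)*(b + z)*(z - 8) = -6*b^2*z + 48*b^2 - 5*b*z^2 + 40*b*z + z^3 - 8*z^2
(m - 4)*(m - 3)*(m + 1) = m^3 - 6*m^2 + 5*m + 12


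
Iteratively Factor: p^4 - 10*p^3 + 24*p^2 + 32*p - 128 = (p + 2)*(p^3 - 12*p^2 + 48*p - 64) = (p - 4)*(p + 2)*(p^2 - 8*p + 16) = (p - 4)^2*(p + 2)*(p - 4)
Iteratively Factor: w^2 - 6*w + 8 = (w - 2)*(w - 4)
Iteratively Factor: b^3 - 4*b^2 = (b - 4)*(b^2) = b*(b - 4)*(b)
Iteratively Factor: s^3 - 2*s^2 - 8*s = (s)*(s^2 - 2*s - 8) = s*(s - 4)*(s + 2)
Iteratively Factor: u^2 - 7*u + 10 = (u - 5)*(u - 2)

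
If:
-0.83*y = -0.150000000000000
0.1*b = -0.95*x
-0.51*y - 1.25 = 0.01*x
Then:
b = 1275.06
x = -134.22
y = 0.18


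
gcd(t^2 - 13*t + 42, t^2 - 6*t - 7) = t - 7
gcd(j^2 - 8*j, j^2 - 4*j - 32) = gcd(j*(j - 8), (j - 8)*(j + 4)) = j - 8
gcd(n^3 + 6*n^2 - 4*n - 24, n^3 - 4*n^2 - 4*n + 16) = n^2 - 4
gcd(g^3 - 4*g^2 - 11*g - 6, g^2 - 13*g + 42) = g - 6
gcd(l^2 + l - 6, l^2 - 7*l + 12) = 1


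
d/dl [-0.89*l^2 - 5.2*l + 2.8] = -1.78*l - 5.2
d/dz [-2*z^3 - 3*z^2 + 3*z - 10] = -6*z^2 - 6*z + 3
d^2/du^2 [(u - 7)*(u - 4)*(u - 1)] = 6*u - 24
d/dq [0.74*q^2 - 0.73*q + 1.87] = 1.48*q - 0.73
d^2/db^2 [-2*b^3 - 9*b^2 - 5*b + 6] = -12*b - 18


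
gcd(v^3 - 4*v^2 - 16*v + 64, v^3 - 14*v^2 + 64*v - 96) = v^2 - 8*v + 16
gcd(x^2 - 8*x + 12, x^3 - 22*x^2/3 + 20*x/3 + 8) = x^2 - 8*x + 12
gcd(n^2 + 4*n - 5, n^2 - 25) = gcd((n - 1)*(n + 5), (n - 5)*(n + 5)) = n + 5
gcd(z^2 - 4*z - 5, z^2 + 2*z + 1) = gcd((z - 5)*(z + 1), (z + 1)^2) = z + 1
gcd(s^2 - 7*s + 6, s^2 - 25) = 1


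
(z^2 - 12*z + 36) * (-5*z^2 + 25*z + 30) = -5*z^4 + 85*z^3 - 450*z^2 + 540*z + 1080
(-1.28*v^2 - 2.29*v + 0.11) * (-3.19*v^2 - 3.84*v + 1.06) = 4.0832*v^4 + 12.2203*v^3 + 7.0859*v^2 - 2.8498*v + 0.1166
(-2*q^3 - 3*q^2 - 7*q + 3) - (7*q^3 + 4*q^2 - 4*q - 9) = -9*q^3 - 7*q^2 - 3*q + 12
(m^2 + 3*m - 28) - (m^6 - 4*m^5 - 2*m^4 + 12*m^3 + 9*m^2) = -m^6 + 4*m^5 + 2*m^4 - 12*m^3 - 8*m^2 + 3*m - 28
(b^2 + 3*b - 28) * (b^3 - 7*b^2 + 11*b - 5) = b^5 - 4*b^4 - 38*b^3 + 224*b^2 - 323*b + 140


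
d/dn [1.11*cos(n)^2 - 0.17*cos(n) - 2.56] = (0.17 - 2.22*cos(n))*sin(n)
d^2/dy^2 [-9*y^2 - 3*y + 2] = -18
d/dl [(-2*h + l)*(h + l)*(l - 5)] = -2*h^2 - 2*h*l + 5*h + 3*l^2 - 10*l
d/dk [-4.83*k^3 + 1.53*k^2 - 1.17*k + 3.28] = -14.49*k^2 + 3.06*k - 1.17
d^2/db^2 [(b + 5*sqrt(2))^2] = 2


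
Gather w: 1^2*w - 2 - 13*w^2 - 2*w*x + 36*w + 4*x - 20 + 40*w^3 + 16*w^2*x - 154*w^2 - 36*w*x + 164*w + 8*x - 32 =40*w^3 + w^2*(16*x - 167) + w*(201 - 38*x) + 12*x - 54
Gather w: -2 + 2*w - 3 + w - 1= 3*w - 6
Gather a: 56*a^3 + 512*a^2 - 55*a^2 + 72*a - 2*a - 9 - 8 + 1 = 56*a^3 + 457*a^2 + 70*a - 16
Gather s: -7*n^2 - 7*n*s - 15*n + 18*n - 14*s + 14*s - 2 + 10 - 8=-7*n^2 - 7*n*s + 3*n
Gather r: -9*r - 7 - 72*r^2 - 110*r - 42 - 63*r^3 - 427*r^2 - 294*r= -63*r^3 - 499*r^2 - 413*r - 49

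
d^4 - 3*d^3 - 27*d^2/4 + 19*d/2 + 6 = (d - 4)*(d - 3/2)*(d + 1/2)*(d + 2)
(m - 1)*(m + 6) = m^2 + 5*m - 6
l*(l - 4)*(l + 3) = l^3 - l^2 - 12*l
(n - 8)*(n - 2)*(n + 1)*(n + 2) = n^4 - 7*n^3 - 12*n^2 + 28*n + 32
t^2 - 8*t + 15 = (t - 5)*(t - 3)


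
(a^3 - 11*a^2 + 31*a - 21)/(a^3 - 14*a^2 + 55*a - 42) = (a - 3)/(a - 6)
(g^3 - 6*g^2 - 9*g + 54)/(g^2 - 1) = (g^3 - 6*g^2 - 9*g + 54)/(g^2 - 1)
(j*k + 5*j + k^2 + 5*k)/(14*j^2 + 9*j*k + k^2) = (j*k + 5*j + k^2 + 5*k)/(14*j^2 + 9*j*k + k^2)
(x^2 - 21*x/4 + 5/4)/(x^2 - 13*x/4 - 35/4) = (4*x - 1)/(4*x + 7)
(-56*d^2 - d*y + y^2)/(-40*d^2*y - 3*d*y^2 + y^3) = (7*d + y)/(y*(5*d + y))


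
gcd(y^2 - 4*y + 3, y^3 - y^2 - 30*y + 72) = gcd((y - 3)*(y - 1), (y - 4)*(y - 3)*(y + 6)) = y - 3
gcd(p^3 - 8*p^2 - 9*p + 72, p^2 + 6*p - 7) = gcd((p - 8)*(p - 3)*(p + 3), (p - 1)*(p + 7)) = 1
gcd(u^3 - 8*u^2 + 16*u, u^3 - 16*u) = u^2 - 4*u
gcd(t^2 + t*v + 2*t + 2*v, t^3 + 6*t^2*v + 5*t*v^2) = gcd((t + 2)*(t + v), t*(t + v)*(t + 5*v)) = t + v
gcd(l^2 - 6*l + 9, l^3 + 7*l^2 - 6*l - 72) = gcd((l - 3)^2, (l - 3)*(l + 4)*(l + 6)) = l - 3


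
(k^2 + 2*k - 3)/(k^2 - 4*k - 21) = (k - 1)/(k - 7)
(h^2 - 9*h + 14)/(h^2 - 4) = (h - 7)/(h + 2)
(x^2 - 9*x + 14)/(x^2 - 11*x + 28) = (x - 2)/(x - 4)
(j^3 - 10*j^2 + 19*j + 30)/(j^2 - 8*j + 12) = (j^2 - 4*j - 5)/(j - 2)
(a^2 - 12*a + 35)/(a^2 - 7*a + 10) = (a - 7)/(a - 2)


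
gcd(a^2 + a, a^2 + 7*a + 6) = a + 1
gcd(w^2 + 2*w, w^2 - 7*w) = w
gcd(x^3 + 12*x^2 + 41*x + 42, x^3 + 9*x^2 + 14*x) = x^2 + 9*x + 14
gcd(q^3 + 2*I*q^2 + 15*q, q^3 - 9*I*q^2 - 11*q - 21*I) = q - 3*I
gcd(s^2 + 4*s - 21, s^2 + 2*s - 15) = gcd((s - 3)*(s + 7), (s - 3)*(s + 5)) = s - 3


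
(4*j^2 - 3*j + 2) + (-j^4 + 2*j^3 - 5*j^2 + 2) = -j^4 + 2*j^3 - j^2 - 3*j + 4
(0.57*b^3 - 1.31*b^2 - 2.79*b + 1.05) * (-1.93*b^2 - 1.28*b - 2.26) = -1.1001*b^5 + 1.7987*b^4 + 5.7733*b^3 + 4.5053*b^2 + 4.9614*b - 2.373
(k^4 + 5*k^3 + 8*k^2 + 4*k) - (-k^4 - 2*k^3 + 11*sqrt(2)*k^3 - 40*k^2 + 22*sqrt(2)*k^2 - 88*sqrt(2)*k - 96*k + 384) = 2*k^4 - 11*sqrt(2)*k^3 + 7*k^3 - 22*sqrt(2)*k^2 + 48*k^2 + 100*k + 88*sqrt(2)*k - 384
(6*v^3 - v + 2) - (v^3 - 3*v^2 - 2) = 5*v^3 + 3*v^2 - v + 4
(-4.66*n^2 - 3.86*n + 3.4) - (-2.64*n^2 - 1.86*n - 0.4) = -2.02*n^2 - 2.0*n + 3.8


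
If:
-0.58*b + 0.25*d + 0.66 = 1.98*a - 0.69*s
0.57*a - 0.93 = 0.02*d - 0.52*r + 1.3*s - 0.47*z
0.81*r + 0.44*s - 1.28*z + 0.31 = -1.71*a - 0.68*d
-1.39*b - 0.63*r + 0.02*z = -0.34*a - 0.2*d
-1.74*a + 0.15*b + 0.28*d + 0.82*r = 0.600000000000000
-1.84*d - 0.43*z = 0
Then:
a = -2.69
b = 2.27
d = 2.03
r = -6.08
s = -7.50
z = -8.70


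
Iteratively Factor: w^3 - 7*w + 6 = (w - 2)*(w^2 + 2*w - 3) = (w - 2)*(w - 1)*(w + 3)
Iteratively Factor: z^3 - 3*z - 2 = (z - 2)*(z^2 + 2*z + 1) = (z - 2)*(z + 1)*(z + 1)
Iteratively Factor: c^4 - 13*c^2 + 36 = (c - 2)*(c^3 + 2*c^2 - 9*c - 18) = (c - 3)*(c - 2)*(c^2 + 5*c + 6) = (c - 3)*(c - 2)*(c + 3)*(c + 2)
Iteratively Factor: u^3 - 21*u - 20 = (u + 1)*(u^2 - u - 20) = (u - 5)*(u + 1)*(u + 4)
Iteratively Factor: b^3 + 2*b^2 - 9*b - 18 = (b + 2)*(b^2 - 9) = (b - 3)*(b + 2)*(b + 3)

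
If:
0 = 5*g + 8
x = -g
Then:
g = -8/5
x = 8/5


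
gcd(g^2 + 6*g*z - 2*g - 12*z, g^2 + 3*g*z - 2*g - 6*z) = g - 2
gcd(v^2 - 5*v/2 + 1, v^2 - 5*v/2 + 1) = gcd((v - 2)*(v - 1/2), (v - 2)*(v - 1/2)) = v^2 - 5*v/2 + 1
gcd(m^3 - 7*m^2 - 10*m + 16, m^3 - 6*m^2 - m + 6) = m - 1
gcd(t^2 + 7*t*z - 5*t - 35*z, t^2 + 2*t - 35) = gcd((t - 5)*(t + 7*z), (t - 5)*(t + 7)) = t - 5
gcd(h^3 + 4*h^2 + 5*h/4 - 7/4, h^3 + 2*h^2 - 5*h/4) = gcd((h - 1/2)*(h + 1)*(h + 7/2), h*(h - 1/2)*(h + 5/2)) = h - 1/2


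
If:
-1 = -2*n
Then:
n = 1/2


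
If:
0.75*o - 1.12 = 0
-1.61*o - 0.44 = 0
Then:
No Solution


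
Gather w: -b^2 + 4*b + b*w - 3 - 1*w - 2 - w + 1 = -b^2 + 4*b + w*(b - 2) - 4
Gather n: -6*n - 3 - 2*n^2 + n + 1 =-2*n^2 - 5*n - 2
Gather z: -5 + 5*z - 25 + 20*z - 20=25*z - 50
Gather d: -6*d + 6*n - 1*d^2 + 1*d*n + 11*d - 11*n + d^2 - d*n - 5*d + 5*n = 0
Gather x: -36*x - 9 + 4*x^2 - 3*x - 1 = 4*x^2 - 39*x - 10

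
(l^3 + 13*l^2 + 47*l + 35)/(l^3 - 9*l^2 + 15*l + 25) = (l^2 + 12*l + 35)/(l^2 - 10*l + 25)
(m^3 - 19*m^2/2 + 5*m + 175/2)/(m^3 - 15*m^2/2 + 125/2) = (m - 7)/(m - 5)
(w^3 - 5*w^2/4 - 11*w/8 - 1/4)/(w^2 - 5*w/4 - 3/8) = (2*w^2 - 3*w - 2)/(2*w - 3)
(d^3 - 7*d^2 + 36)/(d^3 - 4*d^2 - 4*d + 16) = (d^2 - 9*d + 18)/(d^2 - 6*d + 8)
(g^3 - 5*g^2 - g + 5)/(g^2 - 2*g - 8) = (-g^3 + 5*g^2 + g - 5)/(-g^2 + 2*g + 8)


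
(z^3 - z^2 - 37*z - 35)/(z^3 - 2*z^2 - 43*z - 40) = (z - 7)/(z - 8)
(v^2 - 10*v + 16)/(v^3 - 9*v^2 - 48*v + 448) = (v - 2)/(v^2 - v - 56)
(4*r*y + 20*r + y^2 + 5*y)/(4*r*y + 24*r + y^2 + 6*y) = (y + 5)/(y + 6)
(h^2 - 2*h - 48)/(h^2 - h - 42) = (h - 8)/(h - 7)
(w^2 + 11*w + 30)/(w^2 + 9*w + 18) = (w + 5)/(w + 3)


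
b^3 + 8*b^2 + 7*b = b*(b + 1)*(b + 7)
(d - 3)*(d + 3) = d^2 - 9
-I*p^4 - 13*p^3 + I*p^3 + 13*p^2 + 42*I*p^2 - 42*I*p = p*(p - 7*I)*(p - 6*I)*(-I*p + I)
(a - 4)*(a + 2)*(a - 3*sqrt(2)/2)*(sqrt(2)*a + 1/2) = sqrt(2)*a^4 - 2*sqrt(2)*a^3 - 5*a^3/2 - 35*sqrt(2)*a^2/4 + 5*a^2 + 3*sqrt(2)*a/2 + 20*a + 6*sqrt(2)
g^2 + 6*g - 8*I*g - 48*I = (g + 6)*(g - 8*I)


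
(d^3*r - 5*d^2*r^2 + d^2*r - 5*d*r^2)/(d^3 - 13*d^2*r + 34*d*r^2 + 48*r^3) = d*r*(d^2 - 5*d*r + d - 5*r)/(d^3 - 13*d^2*r + 34*d*r^2 + 48*r^3)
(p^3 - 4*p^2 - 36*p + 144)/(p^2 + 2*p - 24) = p - 6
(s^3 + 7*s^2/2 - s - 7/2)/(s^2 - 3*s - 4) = (2*s^2 + 5*s - 7)/(2*(s - 4))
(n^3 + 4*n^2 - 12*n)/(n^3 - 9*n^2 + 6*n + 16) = n*(n + 6)/(n^2 - 7*n - 8)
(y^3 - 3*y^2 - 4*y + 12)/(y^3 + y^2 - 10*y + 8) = (y^2 - y - 6)/(y^2 + 3*y - 4)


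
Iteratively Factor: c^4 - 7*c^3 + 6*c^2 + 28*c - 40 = (c - 2)*(c^3 - 5*c^2 - 4*c + 20) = (c - 2)^2*(c^2 - 3*c - 10) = (c - 5)*(c - 2)^2*(c + 2)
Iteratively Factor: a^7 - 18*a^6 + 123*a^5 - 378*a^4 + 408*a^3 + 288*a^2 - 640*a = (a - 4)*(a^6 - 14*a^5 + 67*a^4 - 110*a^3 - 32*a^2 + 160*a) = (a - 4)^2*(a^5 - 10*a^4 + 27*a^3 - 2*a^2 - 40*a) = (a - 4)^2*(a - 2)*(a^4 - 8*a^3 + 11*a^2 + 20*a) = a*(a - 4)^2*(a - 2)*(a^3 - 8*a^2 + 11*a + 20) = a*(a - 4)^2*(a - 2)*(a + 1)*(a^2 - 9*a + 20) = a*(a - 4)^3*(a - 2)*(a + 1)*(a - 5)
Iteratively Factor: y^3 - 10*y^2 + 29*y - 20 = (y - 5)*(y^2 - 5*y + 4) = (y - 5)*(y - 4)*(y - 1)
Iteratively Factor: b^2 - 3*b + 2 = (b - 2)*(b - 1)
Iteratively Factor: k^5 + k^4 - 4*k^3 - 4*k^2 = (k + 1)*(k^4 - 4*k^2) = (k - 2)*(k + 1)*(k^3 + 2*k^2) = (k - 2)*(k + 1)*(k + 2)*(k^2) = k*(k - 2)*(k + 1)*(k + 2)*(k)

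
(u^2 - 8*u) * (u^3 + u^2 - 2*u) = u^5 - 7*u^4 - 10*u^3 + 16*u^2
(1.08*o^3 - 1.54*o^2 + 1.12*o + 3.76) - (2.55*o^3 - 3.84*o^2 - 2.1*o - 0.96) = -1.47*o^3 + 2.3*o^2 + 3.22*o + 4.72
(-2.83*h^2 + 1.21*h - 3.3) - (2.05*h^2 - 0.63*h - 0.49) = -4.88*h^2 + 1.84*h - 2.81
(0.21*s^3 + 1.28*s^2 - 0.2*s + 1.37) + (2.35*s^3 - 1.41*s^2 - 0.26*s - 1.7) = 2.56*s^3 - 0.13*s^2 - 0.46*s - 0.33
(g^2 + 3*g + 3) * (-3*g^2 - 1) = -3*g^4 - 9*g^3 - 10*g^2 - 3*g - 3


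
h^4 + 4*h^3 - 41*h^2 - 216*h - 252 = (h - 7)*(h + 2)*(h + 3)*(h + 6)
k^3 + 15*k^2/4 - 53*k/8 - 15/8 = (k - 3/2)*(k + 1/4)*(k + 5)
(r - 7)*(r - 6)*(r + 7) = r^3 - 6*r^2 - 49*r + 294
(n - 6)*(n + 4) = n^2 - 2*n - 24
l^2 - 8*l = l*(l - 8)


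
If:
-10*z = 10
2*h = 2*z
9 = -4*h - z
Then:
No Solution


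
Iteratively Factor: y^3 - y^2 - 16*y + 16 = (y - 4)*(y^2 + 3*y - 4) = (y - 4)*(y - 1)*(y + 4)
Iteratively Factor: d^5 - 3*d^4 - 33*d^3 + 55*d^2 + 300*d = (d + 3)*(d^4 - 6*d^3 - 15*d^2 + 100*d) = (d - 5)*(d + 3)*(d^3 - d^2 - 20*d) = (d - 5)^2*(d + 3)*(d^2 + 4*d) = d*(d - 5)^2*(d + 3)*(d + 4)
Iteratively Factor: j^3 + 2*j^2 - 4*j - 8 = (j - 2)*(j^2 + 4*j + 4) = (j - 2)*(j + 2)*(j + 2)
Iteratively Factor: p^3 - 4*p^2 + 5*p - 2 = (p - 1)*(p^2 - 3*p + 2) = (p - 1)^2*(p - 2)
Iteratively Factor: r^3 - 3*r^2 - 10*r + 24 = (r - 2)*(r^2 - r - 12) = (r - 2)*(r + 3)*(r - 4)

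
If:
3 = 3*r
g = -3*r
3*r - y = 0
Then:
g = -3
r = 1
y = 3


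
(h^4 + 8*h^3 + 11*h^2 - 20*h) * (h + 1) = h^5 + 9*h^4 + 19*h^3 - 9*h^2 - 20*h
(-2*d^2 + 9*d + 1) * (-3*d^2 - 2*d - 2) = 6*d^4 - 23*d^3 - 17*d^2 - 20*d - 2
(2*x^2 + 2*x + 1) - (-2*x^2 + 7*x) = 4*x^2 - 5*x + 1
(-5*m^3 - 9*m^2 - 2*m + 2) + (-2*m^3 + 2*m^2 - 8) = -7*m^3 - 7*m^2 - 2*m - 6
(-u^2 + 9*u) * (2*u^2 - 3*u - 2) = -2*u^4 + 21*u^3 - 25*u^2 - 18*u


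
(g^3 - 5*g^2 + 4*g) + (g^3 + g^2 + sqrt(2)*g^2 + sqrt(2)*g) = 2*g^3 - 4*g^2 + sqrt(2)*g^2 + sqrt(2)*g + 4*g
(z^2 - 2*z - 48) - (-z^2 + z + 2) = 2*z^2 - 3*z - 50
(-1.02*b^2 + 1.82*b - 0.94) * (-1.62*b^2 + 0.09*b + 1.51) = 1.6524*b^4 - 3.0402*b^3 + 0.1464*b^2 + 2.6636*b - 1.4194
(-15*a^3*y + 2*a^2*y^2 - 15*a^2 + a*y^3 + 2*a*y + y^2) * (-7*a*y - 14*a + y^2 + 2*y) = 105*a^4*y^2 + 210*a^4*y - 29*a^3*y^3 - 58*a^3*y^2 + 105*a^3*y + 210*a^3 - 5*a^2*y^4 - 10*a^2*y^3 - 29*a^2*y^2 - 58*a^2*y + a*y^5 + 2*a*y^4 - 5*a*y^3 - 10*a*y^2 + y^4 + 2*y^3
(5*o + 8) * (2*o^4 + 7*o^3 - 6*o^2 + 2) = 10*o^5 + 51*o^4 + 26*o^3 - 48*o^2 + 10*o + 16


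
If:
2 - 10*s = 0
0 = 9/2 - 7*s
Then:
No Solution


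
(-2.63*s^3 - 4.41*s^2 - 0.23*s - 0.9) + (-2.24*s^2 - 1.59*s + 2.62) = -2.63*s^3 - 6.65*s^2 - 1.82*s + 1.72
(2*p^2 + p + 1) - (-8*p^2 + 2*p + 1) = 10*p^2 - p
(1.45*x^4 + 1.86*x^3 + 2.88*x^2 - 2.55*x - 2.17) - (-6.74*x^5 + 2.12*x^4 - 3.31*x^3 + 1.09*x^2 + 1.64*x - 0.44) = 6.74*x^5 - 0.67*x^4 + 5.17*x^3 + 1.79*x^2 - 4.19*x - 1.73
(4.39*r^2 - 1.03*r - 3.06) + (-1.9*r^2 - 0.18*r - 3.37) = 2.49*r^2 - 1.21*r - 6.43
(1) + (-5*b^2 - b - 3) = -5*b^2 - b - 2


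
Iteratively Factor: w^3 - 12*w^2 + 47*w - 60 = (w - 5)*(w^2 - 7*w + 12) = (w - 5)*(w - 3)*(w - 4)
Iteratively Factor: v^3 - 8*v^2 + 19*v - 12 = (v - 1)*(v^2 - 7*v + 12) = (v - 4)*(v - 1)*(v - 3)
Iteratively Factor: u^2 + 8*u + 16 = (u + 4)*(u + 4)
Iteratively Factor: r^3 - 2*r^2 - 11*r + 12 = (r + 3)*(r^2 - 5*r + 4) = (r - 1)*(r + 3)*(r - 4)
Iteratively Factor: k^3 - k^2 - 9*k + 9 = (k - 1)*(k^2 - 9) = (k - 3)*(k - 1)*(k + 3)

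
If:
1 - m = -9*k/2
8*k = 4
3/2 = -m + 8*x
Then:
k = 1/2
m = 13/4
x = 19/32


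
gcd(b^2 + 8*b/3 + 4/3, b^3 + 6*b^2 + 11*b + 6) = b + 2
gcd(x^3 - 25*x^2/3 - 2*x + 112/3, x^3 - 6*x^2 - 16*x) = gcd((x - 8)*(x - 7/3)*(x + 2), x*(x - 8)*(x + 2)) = x^2 - 6*x - 16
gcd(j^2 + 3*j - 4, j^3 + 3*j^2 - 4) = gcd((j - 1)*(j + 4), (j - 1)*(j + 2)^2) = j - 1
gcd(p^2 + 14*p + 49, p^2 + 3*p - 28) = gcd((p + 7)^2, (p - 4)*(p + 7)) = p + 7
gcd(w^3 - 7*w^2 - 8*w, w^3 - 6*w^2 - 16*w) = w^2 - 8*w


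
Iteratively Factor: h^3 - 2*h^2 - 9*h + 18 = (h - 2)*(h^2 - 9) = (h - 3)*(h - 2)*(h + 3)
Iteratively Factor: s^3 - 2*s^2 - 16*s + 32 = (s + 4)*(s^2 - 6*s + 8) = (s - 2)*(s + 4)*(s - 4)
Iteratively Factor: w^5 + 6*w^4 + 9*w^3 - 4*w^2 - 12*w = (w - 1)*(w^4 + 7*w^3 + 16*w^2 + 12*w) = (w - 1)*(w + 2)*(w^3 + 5*w^2 + 6*w) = (w - 1)*(w + 2)^2*(w^2 + 3*w) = w*(w - 1)*(w + 2)^2*(w + 3)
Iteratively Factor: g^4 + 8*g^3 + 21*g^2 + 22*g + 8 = (g + 1)*(g^3 + 7*g^2 + 14*g + 8) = (g + 1)^2*(g^2 + 6*g + 8) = (g + 1)^2*(g + 2)*(g + 4)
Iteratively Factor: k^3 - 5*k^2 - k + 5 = (k + 1)*(k^2 - 6*k + 5) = (k - 5)*(k + 1)*(k - 1)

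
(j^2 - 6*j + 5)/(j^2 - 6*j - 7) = (-j^2 + 6*j - 5)/(-j^2 + 6*j + 7)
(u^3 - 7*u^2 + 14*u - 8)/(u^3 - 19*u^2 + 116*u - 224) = (u^2 - 3*u + 2)/(u^2 - 15*u + 56)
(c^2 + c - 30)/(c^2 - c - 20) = (c + 6)/(c + 4)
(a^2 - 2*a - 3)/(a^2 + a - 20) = (a^2 - 2*a - 3)/(a^2 + a - 20)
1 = 1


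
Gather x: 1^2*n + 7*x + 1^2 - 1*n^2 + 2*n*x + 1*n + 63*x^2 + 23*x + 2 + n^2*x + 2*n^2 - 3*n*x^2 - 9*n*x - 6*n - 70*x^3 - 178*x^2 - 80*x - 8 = n^2 - 4*n - 70*x^3 + x^2*(-3*n - 115) + x*(n^2 - 7*n - 50) - 5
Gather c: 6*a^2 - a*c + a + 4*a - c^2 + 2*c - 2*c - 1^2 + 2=6*a^2 - a*c + 5*a - c^2 + 1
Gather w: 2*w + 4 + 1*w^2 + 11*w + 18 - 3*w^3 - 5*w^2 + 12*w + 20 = -3*w^3 - 4*w^2 + 25*w + 42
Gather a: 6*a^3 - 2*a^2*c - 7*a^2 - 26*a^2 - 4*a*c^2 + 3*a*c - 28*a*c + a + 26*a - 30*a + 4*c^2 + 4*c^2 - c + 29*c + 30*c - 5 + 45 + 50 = 6*a^3 + a^2*(-2*c - 33) + a*(-4*c^2 - 25*c - 3) + 8*c^2 + 58*c + 90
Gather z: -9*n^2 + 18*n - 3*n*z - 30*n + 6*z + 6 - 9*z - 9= -9*n^2 - 12*n + z*(-3*n - 3) - 3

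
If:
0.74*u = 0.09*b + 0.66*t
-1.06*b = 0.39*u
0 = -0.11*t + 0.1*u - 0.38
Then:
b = 4.85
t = -15.43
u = -13.17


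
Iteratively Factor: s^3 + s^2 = (s)*(s^2 + s) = s*(s + 1)*(s)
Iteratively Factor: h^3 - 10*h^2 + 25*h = (h)*(h^2 - 10*h + 25) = h*(h - 5)*(h - 5)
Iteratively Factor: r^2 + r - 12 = (r - 3)*(r + 4)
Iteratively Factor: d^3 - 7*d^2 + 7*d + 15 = (d - 5)*(d^2 - 2*d - 3) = (d - 5)*(d + 1)*(d - 3)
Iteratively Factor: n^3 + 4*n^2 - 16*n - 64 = (n + 4)*(n^2 - 16) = (n - 4)*(n + 4)*(n + 4)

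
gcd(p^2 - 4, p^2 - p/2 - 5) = p + 2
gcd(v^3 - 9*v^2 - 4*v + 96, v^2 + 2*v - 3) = v + 3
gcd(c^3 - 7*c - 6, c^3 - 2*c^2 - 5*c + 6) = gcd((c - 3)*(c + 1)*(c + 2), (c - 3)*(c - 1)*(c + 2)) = c^2 - c - 6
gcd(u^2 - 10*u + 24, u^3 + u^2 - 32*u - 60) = u - 6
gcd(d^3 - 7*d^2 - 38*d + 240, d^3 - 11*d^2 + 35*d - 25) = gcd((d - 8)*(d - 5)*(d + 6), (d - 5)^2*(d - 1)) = d - 5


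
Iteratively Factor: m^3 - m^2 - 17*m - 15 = (m + 3)*(m^2 - 4*m - 5) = (m - 5)*(m + 3)*(m + 1)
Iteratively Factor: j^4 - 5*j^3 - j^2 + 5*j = (j)*(j^3 - 5*j^2 - j + 5) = j*(j + 1)*(j^2 - 6*j + 5) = j*(j - 5)*(j + 1)*(j - 1)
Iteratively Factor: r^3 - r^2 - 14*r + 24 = (r - 2)*(r^2 + r - 12) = (r - 3)*(r - 2)*(r + 4)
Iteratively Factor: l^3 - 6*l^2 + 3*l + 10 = (l + 1)*(l^2 - 7*l + 10) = (l - 5)*(l + 1)*(l - 2)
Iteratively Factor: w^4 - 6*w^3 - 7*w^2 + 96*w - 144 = (w - 4)*(w^3 - 2*w^2 - 15*w + 36) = (w - 4)*(w - 3)*(w^2 + w - 12) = (w - 4)*(w - 3)^2*(w + 4)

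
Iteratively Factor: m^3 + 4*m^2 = (m + 4)*(m^2) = m*(m + 4)*(m)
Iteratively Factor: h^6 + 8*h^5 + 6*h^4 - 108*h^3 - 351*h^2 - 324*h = (h + 3)*(h^5 + 5*h^4 - 9*h^3 - 81*h^2 - 108*h) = (h - 4)*(h + 3)*(h^4 + 9*h^3 + 27*h^2 + 27*h) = h*(h - 4)*(h + 3)*(h^3 + 9*h^2 + 27*h + 27) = h*(h - 4)*(h + 3)^2*(h^2 + 6*h + 9) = h*(h - 4)*(h + 3)^3*(h + 3)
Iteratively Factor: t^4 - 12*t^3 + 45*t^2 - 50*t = (t - 2)*(t^3 - 10*t^2 + 25*t) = (t - 5)*(t - 2)*(t^2 - 5*t) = (t - 5)^2*(t - 2)*(t)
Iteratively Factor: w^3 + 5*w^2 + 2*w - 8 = (w + 2)*(w^2 + 3*w - 4) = (w - 1)*(w + 2)*(w + 4)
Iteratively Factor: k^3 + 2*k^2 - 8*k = (k)*(k^2 + 2*k - 8) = k*(k + 4)*(k - 2)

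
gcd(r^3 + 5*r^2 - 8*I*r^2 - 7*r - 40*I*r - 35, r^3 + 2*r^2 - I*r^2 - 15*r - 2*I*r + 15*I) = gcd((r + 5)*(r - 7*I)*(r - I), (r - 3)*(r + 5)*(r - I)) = r^2 + r*(5 - I) - 5*I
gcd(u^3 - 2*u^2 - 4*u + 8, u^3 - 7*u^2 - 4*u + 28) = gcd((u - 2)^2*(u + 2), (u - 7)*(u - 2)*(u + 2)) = u^2 - 4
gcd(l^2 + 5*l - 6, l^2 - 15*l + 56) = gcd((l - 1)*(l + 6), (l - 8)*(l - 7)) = 1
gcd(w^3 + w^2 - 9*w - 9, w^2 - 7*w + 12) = w - 3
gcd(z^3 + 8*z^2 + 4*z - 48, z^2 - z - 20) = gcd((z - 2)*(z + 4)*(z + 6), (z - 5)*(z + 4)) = z + 4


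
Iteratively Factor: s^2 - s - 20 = (s - 5)*(s + 4)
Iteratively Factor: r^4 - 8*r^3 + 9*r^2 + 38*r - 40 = (r - 1)*(r^3 - 7*r^2 + 2*r + 40) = (r - 5)*(r - 1)*(r^2 - 2*r - 8) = (r - 5)*(r - 4)*(r - 1)*(r + 2)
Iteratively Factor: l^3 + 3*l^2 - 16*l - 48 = (l - 4)*(l^2 + 7*l + 12) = (l - 4)*(l + 3)*(l + 4)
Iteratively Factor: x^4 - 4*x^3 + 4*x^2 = (x - 2)*(x^3 - 2*x^2) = x*(x - 2)*(x^2 - 2*x) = x*(x - 2)^2*(x)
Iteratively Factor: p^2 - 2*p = (p - 2)*(p)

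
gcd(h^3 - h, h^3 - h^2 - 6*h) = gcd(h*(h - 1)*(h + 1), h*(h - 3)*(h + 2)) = h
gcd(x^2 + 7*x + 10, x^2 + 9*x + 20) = x + 5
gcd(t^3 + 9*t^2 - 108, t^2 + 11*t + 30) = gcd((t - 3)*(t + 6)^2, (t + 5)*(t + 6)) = t + 6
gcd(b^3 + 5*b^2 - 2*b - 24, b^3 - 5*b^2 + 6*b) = b - 2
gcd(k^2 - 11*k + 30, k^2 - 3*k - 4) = 1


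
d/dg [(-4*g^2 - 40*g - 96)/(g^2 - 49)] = 8*(5*g^2 + 73*g + 245)/(g^4 - 98*g^2 + 2401)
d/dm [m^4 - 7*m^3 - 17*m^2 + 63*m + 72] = 4*m^3 - 21*m^2 - 34*m + 63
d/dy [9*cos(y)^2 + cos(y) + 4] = -(18*cos(y) + 1)*sin(y)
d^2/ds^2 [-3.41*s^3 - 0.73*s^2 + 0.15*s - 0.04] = -20.46*s - 1.46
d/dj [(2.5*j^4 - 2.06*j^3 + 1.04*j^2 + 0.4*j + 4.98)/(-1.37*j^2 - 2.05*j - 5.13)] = (-6.85*j^5 - 12.5528*j^4 - 42.854*j^3 + 30.1194*j^2 + 2.9748*j + 8.157)/(1.8769*j^4 + 5.617*j^3 + 18.2587*j^2 + 21.033*j + 26.3169)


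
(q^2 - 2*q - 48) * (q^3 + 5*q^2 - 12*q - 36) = q^5 + 3*q^4 - 70*q^3 - 252*q^2 + 648*q + 1728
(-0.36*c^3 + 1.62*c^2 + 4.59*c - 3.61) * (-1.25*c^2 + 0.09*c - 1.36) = 0.45*c^5 - 2.0574*c^4 - 5.1021*c^3 + 2.7224*c^2 - 6.5673*c + 4.9096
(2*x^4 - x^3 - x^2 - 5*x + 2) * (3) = 6*x^4 - 3*x^3 - 3*x^2 - 15*x + 6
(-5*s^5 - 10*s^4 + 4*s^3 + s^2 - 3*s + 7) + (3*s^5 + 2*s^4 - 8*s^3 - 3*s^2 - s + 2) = -2*s^5 - 8*s^4 - 4*s^3 - 2*s^2 - 4*s + 9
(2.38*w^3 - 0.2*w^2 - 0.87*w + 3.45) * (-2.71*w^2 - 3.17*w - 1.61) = -6.4498*w^5 - 7.0026*w^4 - 0.8401*w^3 - 6.2696*w^2 - 9.5358*w - 5.5545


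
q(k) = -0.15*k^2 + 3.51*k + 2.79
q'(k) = 3.51 - 0.3*k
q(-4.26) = -14.88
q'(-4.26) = 4.79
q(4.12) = 14.71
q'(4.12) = 2.27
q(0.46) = 4.37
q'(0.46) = 3.37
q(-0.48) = 1.07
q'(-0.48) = 3.65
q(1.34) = 7.22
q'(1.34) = 3.11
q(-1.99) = -4.79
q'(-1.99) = 4.11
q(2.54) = 10.74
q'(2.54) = 2.75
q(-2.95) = -8.87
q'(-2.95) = 4.40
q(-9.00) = -40.95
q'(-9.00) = 6.21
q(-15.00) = -83.61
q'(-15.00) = 8.01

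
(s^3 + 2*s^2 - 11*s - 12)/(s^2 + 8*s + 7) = (s^2 + s - 12)/(s + 7)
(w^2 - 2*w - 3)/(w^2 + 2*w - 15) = (w + 1)/(w + 5)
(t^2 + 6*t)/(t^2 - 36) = t/(t - 6)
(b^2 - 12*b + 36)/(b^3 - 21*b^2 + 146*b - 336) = (b - 6)/(b^2 - 15*b + 56)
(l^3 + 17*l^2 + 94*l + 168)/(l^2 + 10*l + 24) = l + 7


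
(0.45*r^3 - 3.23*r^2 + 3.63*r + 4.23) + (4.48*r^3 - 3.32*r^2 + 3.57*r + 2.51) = 4.93*r^3 - 6.55*r^2 + 7.2*r + 6.74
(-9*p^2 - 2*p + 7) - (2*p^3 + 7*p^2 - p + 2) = -2*p^3 - 16*p^2 - p + 5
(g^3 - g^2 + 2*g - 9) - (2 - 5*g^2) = g^3 + 4*g^2 + 2*g - 11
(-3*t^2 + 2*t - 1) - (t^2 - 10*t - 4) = -4*t^2 + 12*t + 3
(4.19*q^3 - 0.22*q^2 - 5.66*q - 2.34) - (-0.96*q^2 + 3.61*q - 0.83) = 4.19*q^3 + 0.74*q^2 - 9.27*q - 1.51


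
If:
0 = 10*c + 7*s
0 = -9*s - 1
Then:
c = 7/90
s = -1/9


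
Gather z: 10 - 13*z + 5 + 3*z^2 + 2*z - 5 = 3*z^2 - 11*z + 10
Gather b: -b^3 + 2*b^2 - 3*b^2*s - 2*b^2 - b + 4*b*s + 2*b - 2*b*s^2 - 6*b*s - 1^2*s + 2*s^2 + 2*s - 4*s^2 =-b^3 - 3*b^2*s + b*(-2*s^2 - 2*s + 1) - 2*s^2 + s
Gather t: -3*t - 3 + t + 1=-2*t - 2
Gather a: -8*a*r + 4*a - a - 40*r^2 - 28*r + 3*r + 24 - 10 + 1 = a*(3 - 8*r) - 40*r^2 - 25*r + 15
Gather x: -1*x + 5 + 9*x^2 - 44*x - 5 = 9*x^2 - 45*x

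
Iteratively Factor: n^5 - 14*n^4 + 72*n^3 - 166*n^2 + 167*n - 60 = (n - 1)*(n^4 - 13*n^3 + 59*n^2 - 107*n + 60) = (n - 3)*(n - 1)*(n^3 - 10*n^2 + 29*n - 20) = (n - 4)*(n - 3)*(n - 1)*(n^2 - 6*n + 5) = (n - 5)*(n - 4)*(n - 3)*(n - 1)*(n - 1)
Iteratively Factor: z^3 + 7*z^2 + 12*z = (z)*(z^2 + 7*z + 12) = z*(z + 3)*(z + 4)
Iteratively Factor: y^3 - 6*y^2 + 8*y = (y - 2)*(y^2 - 4*y) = (y - 4)*(y - 2)*(y)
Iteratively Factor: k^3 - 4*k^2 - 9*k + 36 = (k - 4)*(k^2 - 9) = (k - 4)*(k + 3)*(k - 3)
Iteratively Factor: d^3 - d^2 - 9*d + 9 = (d + 3)*(d^2 - 4*d + 3) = (d - 3)*(d + 3)*(d - 1)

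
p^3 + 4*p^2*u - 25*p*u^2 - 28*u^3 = (p - 4*u)*(p + u)*(p + 7*u)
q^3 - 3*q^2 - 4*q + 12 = (q - 3)*(q - 2)*(q + 2)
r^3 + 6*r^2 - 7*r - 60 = (r - 3)*(r + 4)*(r + 5)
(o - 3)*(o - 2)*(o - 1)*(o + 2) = o^4 - 4*o^3 - o^2 + 16*o - 12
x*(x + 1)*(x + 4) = x^3 + 5*x^2 + 4*x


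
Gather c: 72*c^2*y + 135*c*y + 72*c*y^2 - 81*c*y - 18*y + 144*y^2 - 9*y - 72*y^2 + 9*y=72*c^2*y + c*(72*y^2 + 54*y) + 72*y^2 - 18*y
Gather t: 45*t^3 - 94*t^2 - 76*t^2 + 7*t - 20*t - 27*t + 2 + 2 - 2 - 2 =45*t^3 - 170*t^2 - 40*t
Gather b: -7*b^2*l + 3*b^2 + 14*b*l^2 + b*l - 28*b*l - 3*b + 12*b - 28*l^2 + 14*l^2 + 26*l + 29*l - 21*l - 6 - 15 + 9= b^2*(3 - 7*l) + b*(14*l^2 - 27*l + 9) - 14*l^2 + 34*l - 12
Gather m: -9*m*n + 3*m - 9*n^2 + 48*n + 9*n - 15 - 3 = m*(3 - 9*n) - 9*n^2 + 57*n - 18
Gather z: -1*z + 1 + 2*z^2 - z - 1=2*z^2 - 2*z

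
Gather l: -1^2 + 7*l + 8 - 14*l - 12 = -7*l - 5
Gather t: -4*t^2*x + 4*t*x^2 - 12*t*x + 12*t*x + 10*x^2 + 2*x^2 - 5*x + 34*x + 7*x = -4*t^2*x + 4*t*x^2 + 12*x^2 + 36*x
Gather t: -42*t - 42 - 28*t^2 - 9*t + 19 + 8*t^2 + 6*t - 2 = -20*t^2 - 45*t - 25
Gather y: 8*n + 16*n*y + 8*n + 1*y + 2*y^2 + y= 16*n + 2*y^2 + y*(16*n + 2)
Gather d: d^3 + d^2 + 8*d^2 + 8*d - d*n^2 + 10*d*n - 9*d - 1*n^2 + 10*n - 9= d^3 + 9*d^2 + d*(-n^2 + 10*n - 1) - n^2 + 10*n - 9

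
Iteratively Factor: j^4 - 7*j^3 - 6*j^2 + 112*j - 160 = (j - 4)*(j^3 - 3*j^2 - 18*j + 40) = (j - 4)*(j - 2)*(j^2 - j - 20) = (j - 4)*(j - 2)*(j + 4)*(j - 5)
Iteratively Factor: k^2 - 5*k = (k)*(k - 5)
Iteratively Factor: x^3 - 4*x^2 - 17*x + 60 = (x - 3)*(x^2 - x - 20) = (x - 3)*(x + 4)*(x - 5)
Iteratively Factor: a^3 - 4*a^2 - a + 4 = (a - 1)*(a^2 - 3*a - 4) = (a - 1)*(a + 1)*(a - 4)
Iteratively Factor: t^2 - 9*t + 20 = (t - 5)*(t - 4)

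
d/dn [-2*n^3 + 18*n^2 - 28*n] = -6*n^2 + 36*n - 28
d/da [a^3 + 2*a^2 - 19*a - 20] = 3*a^2 + 4*a - 19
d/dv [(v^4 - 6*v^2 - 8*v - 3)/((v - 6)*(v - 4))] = 2*(v^5 - 15*v^4 + 48*v^3 + 34*v^2 - 141*v - 111)/(v^4 - 20*v^3 + 148*v^2 - 480*v + 576)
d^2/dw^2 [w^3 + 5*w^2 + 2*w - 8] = 6*w + 10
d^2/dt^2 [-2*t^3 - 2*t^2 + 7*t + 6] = -12*t - 4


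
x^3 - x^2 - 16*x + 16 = (x - 4)*(x - 1)*(x + 4)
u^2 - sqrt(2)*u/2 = u*(u - sqrt(2)/2)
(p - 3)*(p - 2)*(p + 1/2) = p^3 - 9*p^2/2 + 7*p/2 + 3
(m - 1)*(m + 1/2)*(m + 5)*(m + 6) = m^4 + 21*m^3/2 + 24*m^2 - 41*m/2 - 15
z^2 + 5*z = z*(z + 5)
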